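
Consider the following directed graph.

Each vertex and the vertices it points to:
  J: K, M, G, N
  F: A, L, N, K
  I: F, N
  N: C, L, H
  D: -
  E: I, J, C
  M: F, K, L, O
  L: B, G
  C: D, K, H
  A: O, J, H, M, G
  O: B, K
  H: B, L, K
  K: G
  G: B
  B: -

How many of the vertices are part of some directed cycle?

4

A vertex is on a directed cycle iff it belongs to a strongly connected component of size ≥ 2 (or has a self-loop).
The vertices on cycles are {A, F, J, M} — 4 in total.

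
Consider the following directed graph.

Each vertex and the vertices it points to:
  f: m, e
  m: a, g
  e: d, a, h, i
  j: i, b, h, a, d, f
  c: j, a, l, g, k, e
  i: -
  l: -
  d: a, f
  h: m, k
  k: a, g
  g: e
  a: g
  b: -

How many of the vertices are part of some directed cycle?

8

A vertex is on a directed cycle iff it belongs to a strongly connected component of size ≥ 2 (or has a self-loop).
The vertices on cycles are {a, d, e, f, g, h, k, m} — 8 in total.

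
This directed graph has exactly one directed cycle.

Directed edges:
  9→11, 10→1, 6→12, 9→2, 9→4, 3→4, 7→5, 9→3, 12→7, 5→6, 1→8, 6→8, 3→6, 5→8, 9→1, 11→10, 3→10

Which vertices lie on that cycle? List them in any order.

DFS with gray/black marking from 6:
6 gray
  8 gray
  8 black
  12 gray
    7 gray
      5 gray
        5→6: 6 is gray → back edge
Back edge closes the cycle 6 → 12 → 7 → 5 → 6; its vertices are {5, 6, 7, 12}.

5, 6, 7, 12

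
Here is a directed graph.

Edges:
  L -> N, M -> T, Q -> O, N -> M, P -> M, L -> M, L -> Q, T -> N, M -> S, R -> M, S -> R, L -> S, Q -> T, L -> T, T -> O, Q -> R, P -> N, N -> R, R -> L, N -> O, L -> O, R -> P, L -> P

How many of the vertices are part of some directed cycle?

8

A vertex is on a directed cycle iff it belongs to a strongly connected component of size ≥ 2 (or has a self-loop).
The vertices on cycles are {L, M, N, P, Q, R, S, T} — 8 in total.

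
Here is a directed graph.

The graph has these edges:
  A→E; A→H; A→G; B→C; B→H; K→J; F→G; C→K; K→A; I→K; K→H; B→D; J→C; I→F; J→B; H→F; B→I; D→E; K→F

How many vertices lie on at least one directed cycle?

A vertex is on a directed cycle iff it belongs to a strongly connected component of size ≥ 2 (or has a self-loop).
The vertices on cycles are {B, C, I, J, K} — 5 in total.

5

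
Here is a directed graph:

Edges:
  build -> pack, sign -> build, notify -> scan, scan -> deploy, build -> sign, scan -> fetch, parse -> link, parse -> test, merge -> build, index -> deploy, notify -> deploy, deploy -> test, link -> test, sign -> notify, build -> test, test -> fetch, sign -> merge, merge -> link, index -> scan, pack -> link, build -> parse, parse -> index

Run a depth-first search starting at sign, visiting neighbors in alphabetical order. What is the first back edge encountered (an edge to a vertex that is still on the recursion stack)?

build->sign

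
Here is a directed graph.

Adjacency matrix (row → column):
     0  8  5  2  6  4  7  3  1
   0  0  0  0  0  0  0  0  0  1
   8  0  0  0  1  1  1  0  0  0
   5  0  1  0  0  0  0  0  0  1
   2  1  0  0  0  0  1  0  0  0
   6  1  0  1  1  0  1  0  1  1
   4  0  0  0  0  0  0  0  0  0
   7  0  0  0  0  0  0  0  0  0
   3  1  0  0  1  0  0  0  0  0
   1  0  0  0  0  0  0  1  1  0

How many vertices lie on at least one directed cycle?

7

A vertex is on a directed cycle iff it belongs to a strongly connected component of size ≥ 2 (or has a self-loop).
The vertices on cycles are {0, 1, 2, 3, 5, 6, 8} — 7 in total.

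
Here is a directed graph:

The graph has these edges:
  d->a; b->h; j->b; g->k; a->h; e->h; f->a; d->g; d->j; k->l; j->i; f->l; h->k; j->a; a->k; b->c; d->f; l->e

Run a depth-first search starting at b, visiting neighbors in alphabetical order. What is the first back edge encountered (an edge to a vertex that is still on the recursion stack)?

DFS from b (visiting neighbors in alphabetical order); mark gray on enter, black on exit:
b gray
  c gray
  c black
  h gray
    k gray
      l gray
        e gray
          e→h: h is gray → back edge
First back edge: e → h.

e->h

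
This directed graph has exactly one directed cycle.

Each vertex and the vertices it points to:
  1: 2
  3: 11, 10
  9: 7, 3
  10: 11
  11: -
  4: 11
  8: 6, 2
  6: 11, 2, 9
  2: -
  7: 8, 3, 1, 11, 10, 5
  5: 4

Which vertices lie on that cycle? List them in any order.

6, 7, 8, 9

DFS with gray/black marking from 7:
7 gray
  8 gray
    6 gray
      11 gray
      11 black
      2 gray
      2 black
      9 gray
        9→7: 7 is gray → back edge
Back edge closes the cycle 7 → 8 → 6 → 9 → 7; its vertices are {6, 7, 8, 9}.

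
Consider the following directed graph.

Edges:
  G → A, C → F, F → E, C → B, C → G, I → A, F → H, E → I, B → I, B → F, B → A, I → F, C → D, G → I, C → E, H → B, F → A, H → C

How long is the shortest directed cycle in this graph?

3

For each vertex v, BFS finds the shortest path from v back to v.
The shortest such closed walk is H → B → F → H, length 3.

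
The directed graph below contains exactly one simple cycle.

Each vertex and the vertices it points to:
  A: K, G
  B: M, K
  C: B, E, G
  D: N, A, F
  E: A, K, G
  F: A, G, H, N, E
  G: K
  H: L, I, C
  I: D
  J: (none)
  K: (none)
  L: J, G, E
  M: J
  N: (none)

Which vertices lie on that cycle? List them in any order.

D, F, H, I

DFS with gray/black marking from H:
H gray
  L gray
    J gray
    J black
    G gray
      K gray
      K black
    G black
    E gray
      A gray
        A→K: K black — skip
        A→G: G black — skip
      A black
      E→K: K black — skip
      E→G: G black — skip
    E black
  L black
  I gray
    D gray
      N gray
      N black
      D→A: A black — skip
      F gray
        F→A: A black — skip
        F→G: G black — skip
        F→H: H is gray → back edge
Back edge closes the cycle H → I → D → F → H; its vertices are {D, F, H, I}.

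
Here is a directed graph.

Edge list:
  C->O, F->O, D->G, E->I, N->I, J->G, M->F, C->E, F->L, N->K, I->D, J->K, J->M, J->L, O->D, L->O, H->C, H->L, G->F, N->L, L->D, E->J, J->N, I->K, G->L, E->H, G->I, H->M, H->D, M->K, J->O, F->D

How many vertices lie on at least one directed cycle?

A vertex is on a directed cycle iff it belongs to a strongly connected component of size ≥ 2 (or has a self-loop).
The vertices on cycles are {C, D, E, F, G, H, I, L, O} — 9 in total.

9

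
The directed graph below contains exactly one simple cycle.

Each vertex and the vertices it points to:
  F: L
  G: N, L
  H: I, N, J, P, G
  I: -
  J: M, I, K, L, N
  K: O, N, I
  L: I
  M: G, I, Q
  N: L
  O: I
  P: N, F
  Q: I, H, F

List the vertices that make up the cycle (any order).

H, J, M, Q

DFS with gray/black marking from H:
H gray
  I gray
  I black
  N gray
    L gray
      L→I: I black — skip
    L black
  N black
  J gray
    M gray
      G gray
        G→N: N black — skip
        G→L: L black — skip
      G black
      M→I: I black — skip
      Q gray
        Q→I: I black — skip
        Q→H: H is gray → back edge
Back edge closes the cycle H → J → M → Q → H; its vertices are {H, J, M, Q}.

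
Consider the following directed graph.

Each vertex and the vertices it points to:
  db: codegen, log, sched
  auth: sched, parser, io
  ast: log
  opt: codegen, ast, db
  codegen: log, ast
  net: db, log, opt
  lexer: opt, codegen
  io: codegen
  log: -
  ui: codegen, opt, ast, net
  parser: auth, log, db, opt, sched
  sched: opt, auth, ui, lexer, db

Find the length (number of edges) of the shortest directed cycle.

2

For each vertex v, BFS finds the shortest path from v back to v.
The shortest such closed walk is sched → db → sched, length 2.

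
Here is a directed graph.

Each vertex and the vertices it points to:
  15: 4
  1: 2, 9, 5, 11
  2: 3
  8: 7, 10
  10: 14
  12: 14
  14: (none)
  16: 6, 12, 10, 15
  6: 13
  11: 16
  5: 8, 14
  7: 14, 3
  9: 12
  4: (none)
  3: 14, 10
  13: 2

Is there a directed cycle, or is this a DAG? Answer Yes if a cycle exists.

No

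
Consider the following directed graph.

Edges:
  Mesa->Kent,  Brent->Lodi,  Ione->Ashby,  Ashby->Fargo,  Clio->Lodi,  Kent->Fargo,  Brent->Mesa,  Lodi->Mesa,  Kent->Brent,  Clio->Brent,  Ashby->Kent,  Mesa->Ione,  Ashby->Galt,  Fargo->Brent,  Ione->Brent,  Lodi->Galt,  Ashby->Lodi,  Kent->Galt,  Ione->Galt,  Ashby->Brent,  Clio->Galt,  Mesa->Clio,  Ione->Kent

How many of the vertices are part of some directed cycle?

A vertex is on a directed cycle iff it belongs to a strongly connected component of size ≥ 2 (or has a self-loop).
The vertices on cycles are {Clio, Ione, Kent, Lodi, Mesa, Ashby, Brent, Fargo} — 8 in total.

8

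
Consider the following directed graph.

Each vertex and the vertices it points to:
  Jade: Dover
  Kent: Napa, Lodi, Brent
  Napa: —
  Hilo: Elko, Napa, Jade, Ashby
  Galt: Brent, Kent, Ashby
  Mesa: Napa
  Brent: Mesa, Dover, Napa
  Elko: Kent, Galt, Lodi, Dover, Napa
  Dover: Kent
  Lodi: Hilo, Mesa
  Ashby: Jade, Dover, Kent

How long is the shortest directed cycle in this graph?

3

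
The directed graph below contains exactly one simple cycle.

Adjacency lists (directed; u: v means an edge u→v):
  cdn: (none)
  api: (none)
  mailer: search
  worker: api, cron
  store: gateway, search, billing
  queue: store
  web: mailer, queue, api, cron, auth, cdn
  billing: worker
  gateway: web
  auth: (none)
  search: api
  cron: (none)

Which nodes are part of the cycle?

web, queue, store, gateway

DFS with gray/black marking from web:
web gray
  mailer gray
    search gray
      api gray
      api black
    search black
  mailer black
  queue gray
    store gray
      gateway gray
        gateway→web: web is gray → back edge
Back edge closes the cycle web → queue → store → gateway → web; its vertices are {web, queue, store, gateway}.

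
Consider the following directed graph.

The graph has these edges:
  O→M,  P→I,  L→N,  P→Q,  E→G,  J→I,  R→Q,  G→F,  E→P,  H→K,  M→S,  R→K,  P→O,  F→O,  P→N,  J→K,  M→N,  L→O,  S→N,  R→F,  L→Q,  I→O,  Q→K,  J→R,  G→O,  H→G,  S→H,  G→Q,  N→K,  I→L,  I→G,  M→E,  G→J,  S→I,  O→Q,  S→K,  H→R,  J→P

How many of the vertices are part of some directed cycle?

A vertex is on a directed cycle iff it belongs to a strongly connected component of size ≥ 2 (or has a self-loop).
The vertices on cycles are {E, F, G, H, I, J, L, M, O, P, R, S} — 12 in total.

12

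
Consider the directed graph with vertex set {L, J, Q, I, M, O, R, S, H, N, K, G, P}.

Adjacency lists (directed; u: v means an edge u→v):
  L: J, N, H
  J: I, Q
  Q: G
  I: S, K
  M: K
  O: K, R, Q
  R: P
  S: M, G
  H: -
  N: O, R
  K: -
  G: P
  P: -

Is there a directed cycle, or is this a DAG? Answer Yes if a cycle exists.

DFS with white/gray/black marking, starting from N:
N gray
  O gray
    K gray
    K black
    R gray
      P gray
      P black
    R black
    Q gray
      G gray
        G→P: P black — skip
      G black
    Q black
  O black
  N→R: R black — skip
N black
L gray
  J gray
    I gray
      S gray
        M gray
          M→K: K black — skip
        M black
        S→G: G black — skip
      S black
      I→K: K black — skip
    I black
    J→Q: Q black — skip
  J black
  L→N: N black — skip
  H gray
  H black
L black
Every edge goes to a white or black vertex — no back edge, so the graph is acyclic.

No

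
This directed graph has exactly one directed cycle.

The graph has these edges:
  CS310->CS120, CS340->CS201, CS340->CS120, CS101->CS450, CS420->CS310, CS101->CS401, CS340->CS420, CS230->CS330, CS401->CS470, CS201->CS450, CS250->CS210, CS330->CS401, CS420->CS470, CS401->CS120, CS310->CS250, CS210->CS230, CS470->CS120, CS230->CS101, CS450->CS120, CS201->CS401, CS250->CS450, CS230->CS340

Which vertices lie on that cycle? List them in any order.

CS210, CS230, CS250, CS310, CS340, CS420

DFS with gray/black marking from CS230:
CS230 gray
  CS340 gray
    CS120 gray
    CS120 black
    CS420 gray
      CS470 gray
        CS470→CS120: CS120 black — skip
      CS470 black
      CS310 gray
        CS310→CS120: CS120 black — skip
        CS250 gray
          CS210 gray
            CS210→CS230: CS230 is gray → back edge
Back edge closes the cycle CS230 → CS340 → CS420 → CS310 → CS250 → CS210 → CS230; its vertices are {CS210, CS230, CS250, CS310, CS340, CS420}.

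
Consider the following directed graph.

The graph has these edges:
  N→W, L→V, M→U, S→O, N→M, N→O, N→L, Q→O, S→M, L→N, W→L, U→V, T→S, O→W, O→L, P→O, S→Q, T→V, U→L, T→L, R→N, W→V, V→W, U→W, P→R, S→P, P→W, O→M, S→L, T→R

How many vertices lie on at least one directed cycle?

A vertex is on a directed cycle iff it belongs to a strongly connected component of size ≥ 2 (or has a self-loop).
The vertices on cycles are {L, M, N, O, U, V, W} — 7 in total.

7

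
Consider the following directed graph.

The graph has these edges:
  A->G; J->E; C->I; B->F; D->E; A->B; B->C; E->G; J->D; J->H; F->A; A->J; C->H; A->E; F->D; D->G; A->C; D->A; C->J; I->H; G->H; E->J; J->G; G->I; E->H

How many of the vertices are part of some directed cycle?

7

A vertex is on a directed cycle iff it belongs to a strongly connected component of size ≥ 2 (or has a self-loop).
The vertices on cycles are {A, B, C, D, E, F, J} — 7 in total.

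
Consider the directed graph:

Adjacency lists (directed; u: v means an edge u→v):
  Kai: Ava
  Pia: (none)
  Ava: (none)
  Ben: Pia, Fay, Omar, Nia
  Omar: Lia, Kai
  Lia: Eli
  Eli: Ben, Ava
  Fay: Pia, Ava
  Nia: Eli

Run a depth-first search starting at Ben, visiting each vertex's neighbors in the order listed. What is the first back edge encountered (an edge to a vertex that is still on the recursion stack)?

Eli→Ben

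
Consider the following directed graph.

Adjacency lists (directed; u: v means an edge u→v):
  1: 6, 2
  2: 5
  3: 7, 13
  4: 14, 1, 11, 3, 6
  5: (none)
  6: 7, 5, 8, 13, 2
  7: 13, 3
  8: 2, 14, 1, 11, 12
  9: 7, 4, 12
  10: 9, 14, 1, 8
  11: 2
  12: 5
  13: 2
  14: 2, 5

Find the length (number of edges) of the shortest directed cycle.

For each vertex v, BFS finds the shortest path from v back to v.
The shortest such closed walk is 3 → 7 → 3, length 2.

2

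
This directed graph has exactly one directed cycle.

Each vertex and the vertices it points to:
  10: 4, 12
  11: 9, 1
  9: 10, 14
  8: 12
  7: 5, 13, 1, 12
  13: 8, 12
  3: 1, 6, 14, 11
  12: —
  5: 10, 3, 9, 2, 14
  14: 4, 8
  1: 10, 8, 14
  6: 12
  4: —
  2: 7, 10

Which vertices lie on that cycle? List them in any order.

2, 5, 7

DFS with gray/black marking from 7:
7 gray
  5 gray
    10 gray
      4 gray
      4 black
      12 gray
      12 black
    10 black
    3 gray
      1 gray
        1→10: 10 black — skip
        8 gray
          8→12: 12 black — skip
        8 black
        14 gray
          14→4: 4 black — skip
          14→8: 8 black — skip
        14 black
      1 black
      6 gray
        6→12: 12 black — skip
      6 black
      3→14: 14 black — skip
      11 gray
        9 gray
          9→10: 10 black — skip
          9→14: 14 black — skip
        9 black
        11→1: 1 black — skip
      11 black
    3 black
    5→9: 9 black — skip
    2 gray
      2→7: 7 is gray → back edge
Back edge closes the cycle 7 → 5 → 2 → 7; its vertices are {2, 5, 7}.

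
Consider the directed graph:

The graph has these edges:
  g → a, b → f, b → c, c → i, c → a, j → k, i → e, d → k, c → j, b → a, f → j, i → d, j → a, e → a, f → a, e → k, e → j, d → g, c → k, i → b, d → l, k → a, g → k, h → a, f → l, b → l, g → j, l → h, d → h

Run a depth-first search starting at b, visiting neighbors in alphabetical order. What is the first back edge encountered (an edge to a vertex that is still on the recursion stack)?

DFS from b (visiting neighbors in alphabetical order); mark gray on enter, black on exit:
b gray
  a gray
  a black
  c gray
    c→a: a black — skip
    i gray
      i→b: b is gray → back edge
First back edge: i → b.

i→b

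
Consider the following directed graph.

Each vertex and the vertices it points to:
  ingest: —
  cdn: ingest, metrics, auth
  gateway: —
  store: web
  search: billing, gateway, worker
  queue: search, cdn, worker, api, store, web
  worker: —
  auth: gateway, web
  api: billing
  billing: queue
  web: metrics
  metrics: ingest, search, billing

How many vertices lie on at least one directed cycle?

9

A vertex is on a directed cycle iff it belongs to a strongly connected component of size ≥ 2 (or has a self-loop).
The vertices on cycles are {api, cdn, web, auth, queue, store, search, billing, metrics} — 9 in total.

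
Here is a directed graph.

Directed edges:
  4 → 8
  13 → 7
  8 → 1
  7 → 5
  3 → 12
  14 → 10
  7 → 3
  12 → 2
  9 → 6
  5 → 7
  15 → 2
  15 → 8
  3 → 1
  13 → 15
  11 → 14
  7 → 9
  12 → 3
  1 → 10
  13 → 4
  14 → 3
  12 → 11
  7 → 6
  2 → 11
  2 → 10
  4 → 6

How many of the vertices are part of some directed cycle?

7

A vertex is on a directed cycle iff it belongs to a strongly connected component of size ≥ 2 (or has a self-loop).
The vertices on cycles are {2, 3, 5, 7, 11, 12, 14} — 7 in total.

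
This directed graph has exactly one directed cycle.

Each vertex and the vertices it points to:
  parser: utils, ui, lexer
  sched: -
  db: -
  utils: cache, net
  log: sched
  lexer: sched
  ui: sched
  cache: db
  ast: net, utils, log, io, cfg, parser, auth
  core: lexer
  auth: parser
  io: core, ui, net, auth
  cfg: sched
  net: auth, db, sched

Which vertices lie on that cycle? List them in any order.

DFS with gray/black marking from parser:
parser gray
  utils gray
    cache gray
      db gray
      db black
    cache black
    net gray
      auth gray
        auth→parser: parser is gray → back edge
Back edge closes the cycle parser → utils → net → auth → parser; its vertices are {net, auth, utils, parser}.

net, auth, utils, parser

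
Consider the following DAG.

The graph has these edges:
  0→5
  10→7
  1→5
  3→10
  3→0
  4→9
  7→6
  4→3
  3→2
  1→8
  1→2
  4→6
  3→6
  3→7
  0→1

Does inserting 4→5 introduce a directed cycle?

No

Adding 4→5 creates a cycle iff 5 can already reach 4.
Explore from 5: no path reaches 4. The graph stays acyclic.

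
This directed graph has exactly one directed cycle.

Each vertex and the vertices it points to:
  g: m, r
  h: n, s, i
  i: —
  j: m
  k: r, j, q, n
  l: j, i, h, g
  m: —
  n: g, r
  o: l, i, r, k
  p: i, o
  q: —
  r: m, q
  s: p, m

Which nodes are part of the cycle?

h, l, o, p, s

DFS with gray/black marking from o:
o gray
  l gray
    j gray
      m gray
      m black
    j black
    i gray
    i black
    h gray
      n gray
        g gray
          g→m: m black — skip
          r gray
            r→m: m black — skip
            q gray
            q black
          r black
        g black
        n→r: r black — skip
      n black
      s gray
        p gray
          p→i: i black — skip
          p→o: o is gray → back edge
Back edge closes the cycle o → l → h → s → p → o; its vertices are {h, l, o, p, s}.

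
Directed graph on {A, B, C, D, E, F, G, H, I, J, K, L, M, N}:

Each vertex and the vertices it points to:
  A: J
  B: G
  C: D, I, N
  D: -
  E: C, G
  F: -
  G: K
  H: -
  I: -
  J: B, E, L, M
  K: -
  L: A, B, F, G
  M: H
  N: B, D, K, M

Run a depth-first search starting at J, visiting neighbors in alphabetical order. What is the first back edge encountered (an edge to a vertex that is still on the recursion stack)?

A->J

DFS from J (visiting neighbors in alphabetical order); mark gray on enter, black on exit:
J gray
  B gray
    G gray
      K gray
      K black
    G black
  B black
  E gray
    C gray
      D gray
      D black
      I gray
      I black
      N gray
        N→B: B black — skip
        N→D: D black — skip
        N→K: K black — skip
        M gray
          H gray
          H black
        M black
      N black
    C black
    E→G: G black — skip
  E black
  L gray
    A gray
      A→J: J is gray → back edge
First back edge: A → J.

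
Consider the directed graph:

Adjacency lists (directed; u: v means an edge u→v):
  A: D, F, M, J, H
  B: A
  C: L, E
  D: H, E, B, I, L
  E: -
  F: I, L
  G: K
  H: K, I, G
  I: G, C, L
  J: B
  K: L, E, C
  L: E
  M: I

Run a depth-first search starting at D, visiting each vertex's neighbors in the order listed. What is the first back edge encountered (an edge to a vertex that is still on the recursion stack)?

A→D

DFS from D (visiting each vertex's neighbors in the order listed); mark gray on enter, black on exit:
D gray
  H gray
    K gray
      L gray
        E gray
        E black
      L black
      K→E: E black — skip
      C gray
        C→L: L black — skip
        C→E: E black — skip
      C black
    K black
    I gray
      G gray
        G→K: K black — skip
      G black
      I→C: C black — skip
      I→L: L black — skip
    I black
    H→G: G black — skip
  H black
  D→E: E black — skip
  B gray
    A gray
      A→D: D is gray → back edge
First back edge: A → D.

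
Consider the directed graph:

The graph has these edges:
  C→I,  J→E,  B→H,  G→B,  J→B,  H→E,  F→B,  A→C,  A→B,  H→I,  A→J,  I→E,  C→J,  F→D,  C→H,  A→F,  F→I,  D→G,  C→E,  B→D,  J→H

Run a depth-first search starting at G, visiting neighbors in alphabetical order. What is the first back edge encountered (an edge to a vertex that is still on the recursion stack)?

D→G

DFS from G (visiting neighbors in alphabetical order); mark gray on enter, black on exit:
G gray
  B gray
    D gray
      D→G: G is gray → back edge
First back edge: D → G.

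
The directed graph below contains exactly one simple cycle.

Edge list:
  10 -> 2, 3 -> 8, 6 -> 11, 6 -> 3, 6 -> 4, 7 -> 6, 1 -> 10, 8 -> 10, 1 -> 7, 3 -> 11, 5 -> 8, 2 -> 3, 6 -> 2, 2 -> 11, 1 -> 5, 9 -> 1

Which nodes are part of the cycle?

2, 3, 8, 10

DFS with gray/black marking from 10:
10 gray
  2 gray
    11 gray
    11 black
    3 gray
      3→11: 11 black — skip
      8 gray
        8→10: 10 is gray → back edge
Back edge closes the cycle 10 → 2 → 3 → 8 → 10; its vertices are {2, 3, 8, 10}.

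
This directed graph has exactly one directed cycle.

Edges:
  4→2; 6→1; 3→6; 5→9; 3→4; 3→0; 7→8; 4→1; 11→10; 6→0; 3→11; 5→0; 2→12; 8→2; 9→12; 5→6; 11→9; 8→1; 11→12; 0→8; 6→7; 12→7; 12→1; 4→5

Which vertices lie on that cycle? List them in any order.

DFS with gray/black marking from 2:
2 gray
  12 gray
    7 gray
      8 gray
        1 gray
        1 black
        8→2: 2 is gray → back edge
Back edge closes the cycle 2 → 12 → 7 → 8 → 2; its vertices are {2, 7, 8, 12}.

2, 7, 8, 12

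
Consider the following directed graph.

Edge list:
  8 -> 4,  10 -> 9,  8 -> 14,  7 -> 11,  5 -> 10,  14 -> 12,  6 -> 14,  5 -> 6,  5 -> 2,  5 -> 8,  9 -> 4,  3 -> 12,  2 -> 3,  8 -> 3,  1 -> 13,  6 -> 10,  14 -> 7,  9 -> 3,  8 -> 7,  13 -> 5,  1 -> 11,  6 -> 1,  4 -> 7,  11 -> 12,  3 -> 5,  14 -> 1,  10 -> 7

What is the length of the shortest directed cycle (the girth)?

3

For each vertex v, BFS finds the shortest path from v back to v.
The shortest such closed walk is 5 → 2 → 3 → 5, length 3.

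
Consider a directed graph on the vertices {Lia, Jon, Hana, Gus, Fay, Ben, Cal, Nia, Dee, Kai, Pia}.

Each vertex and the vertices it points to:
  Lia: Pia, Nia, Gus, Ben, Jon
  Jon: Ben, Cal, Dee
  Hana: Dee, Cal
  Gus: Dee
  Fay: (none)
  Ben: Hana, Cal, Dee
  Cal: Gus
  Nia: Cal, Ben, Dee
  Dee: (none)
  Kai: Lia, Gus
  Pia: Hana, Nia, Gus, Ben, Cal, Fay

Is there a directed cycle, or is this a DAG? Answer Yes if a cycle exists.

No

DFS with white/gray/black marking, starting from Pia:
Pia gray
  Hana gray
    Dee gray
    Dee black
    Cal gray
      Gus gray
        Gus→Dee: Dee black — skip
      Gus black
    Cal black
  Hana black
  Nia gray
    Nia→Cal: Cal black — skip
    Ben gray
      Ben→Hana: Hana black — skip
      Ben→Cal: Cal black — skip
      Ben→Dee: Dee black — skip
    Ben black
    Nia→Dee: Dee black — skip
  Nia black
  Pia→Gus: Gus black — skip
  Pia→Ben: Ben black — skip
  Pia→Cal: Cal black — skip
  Fay gray
  Fay black
Pia black
Lia gray
  Lia→Pia: Pia black — skip
  Lia→Nia: Nia black — skip
  Lia→Gus: Gus black — skip
  Lia→Ben: Ben black — skip
  Jon gray
    Jon→Ben: Ben black — skip
    Jon→Cal: Cal black — skip
    Jon→Dee: Dee black — skip
  Jon black
Lia black
Kai gray
  Kai→Lia: Lia black — skip
  Kai→Gus: Gus black — skip
Kai black
Every edge goes to a white or black vertex — no back edge, so the graph is acyclic.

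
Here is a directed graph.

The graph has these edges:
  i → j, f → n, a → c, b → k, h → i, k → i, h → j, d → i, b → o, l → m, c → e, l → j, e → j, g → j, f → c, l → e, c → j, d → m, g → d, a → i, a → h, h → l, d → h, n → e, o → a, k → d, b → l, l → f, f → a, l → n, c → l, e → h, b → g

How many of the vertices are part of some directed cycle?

7

A vertex is on a directed cycle iff it belongs to a strongly connected component of size ≥ 2 (or has a self-loop).
The vertices on cycles are {a, c, e, f, h, l, n} — 7 in total.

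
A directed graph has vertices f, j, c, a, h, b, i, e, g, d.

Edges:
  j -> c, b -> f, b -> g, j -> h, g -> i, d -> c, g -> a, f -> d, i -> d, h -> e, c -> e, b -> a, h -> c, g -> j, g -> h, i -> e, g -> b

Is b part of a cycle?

b is on a cycle iff b can reach itself via ≥1 edge.
b → g → b — yes.

Yes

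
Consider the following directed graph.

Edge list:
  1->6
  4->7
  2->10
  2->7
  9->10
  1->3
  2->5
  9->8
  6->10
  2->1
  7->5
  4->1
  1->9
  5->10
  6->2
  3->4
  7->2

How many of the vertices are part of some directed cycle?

6

A vertex is on a directed cycle iff it belongs to a strongly connected component of size ≥ 2 (or has a self-loop).
The vertices on cycles are {1, 2, 3, 4, 6, 7} — 6 in total.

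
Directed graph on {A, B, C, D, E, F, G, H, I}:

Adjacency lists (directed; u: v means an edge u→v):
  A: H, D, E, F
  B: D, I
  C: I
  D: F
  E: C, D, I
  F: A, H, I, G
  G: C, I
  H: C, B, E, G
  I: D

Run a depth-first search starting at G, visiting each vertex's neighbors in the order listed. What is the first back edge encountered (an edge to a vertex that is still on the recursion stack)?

H→C

DFS from G (visiting each vertex's neighbors in the order listed); mark gray on enter, black on exit:
G gray
  C gray
    I gray
      D gray
        F gray
          A gray
            H gray
              H→C: C is gray → back edge
First back edge: H → C.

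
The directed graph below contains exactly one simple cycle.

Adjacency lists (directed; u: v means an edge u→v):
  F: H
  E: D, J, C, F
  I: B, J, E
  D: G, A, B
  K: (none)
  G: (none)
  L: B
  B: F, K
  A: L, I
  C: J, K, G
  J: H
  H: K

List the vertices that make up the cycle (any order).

DFS with gray/black marking from E:
E gray
  D gray
    G gray
    G black
    A gray
      L gray
        B gray
          F gray
            H gray
              K gray
              K black
            H black
          F black
          B→K: K black — skip
        B black
      L black
      I gray
        I→B: B black — skip
        J gray
          J→H: H black — skip
        J black
        I→E: E is gray → back edge
Back edge closes the cycle E → D → A → I → E; its vertices are {A, D, E, I}.

A, D, E, I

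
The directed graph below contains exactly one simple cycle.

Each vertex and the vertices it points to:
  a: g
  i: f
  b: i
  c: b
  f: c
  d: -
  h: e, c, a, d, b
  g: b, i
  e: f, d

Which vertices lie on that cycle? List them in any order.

b, c, f, i

DFS with gray/black marking from c:
c gray
  b gray
    i gray
      f gray
        f→c: c is gray → back edge
Back edge closes the cycle c → b → i → f → c; its vertices are {b, c, f, i}.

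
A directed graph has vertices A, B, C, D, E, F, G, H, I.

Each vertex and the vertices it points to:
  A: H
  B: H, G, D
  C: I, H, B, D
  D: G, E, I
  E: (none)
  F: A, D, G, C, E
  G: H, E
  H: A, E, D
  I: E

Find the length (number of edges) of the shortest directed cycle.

2

For each vertex v, BFS finds the shortest path from v back to v.
The shortest such closed walk is A → H → A, length 2.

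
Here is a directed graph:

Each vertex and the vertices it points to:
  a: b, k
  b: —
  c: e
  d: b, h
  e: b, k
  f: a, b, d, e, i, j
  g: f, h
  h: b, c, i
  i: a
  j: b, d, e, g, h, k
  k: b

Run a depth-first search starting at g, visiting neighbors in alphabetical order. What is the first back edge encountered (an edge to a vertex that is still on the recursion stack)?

DFS from g (visiting neighbors in alphabetical order); mark gray on enter, black on exit:
g gray
  f gray
    a gray
      b gray
      b black
      k gray
        k→b: b black — skip
      k black
    a black
    f→b: b black — skip
    d gray
      d→b: b black — skip
      h gray
        h→b: b black — skip
        c gray
          e gray
            e→b: b black — skip
            e→k: k black — skip
          e black
        c black
        i gray
          i→a: a black — skip
        i black
      h black
    d black
    f→e: e black — skip
    f→i: i black — skip
    j gray
      j→b: b black — skip
      j→d: d black — skip
      j→e: e black — skip
      j→g: g is gray → back edge
First back edge: j → g.

j→g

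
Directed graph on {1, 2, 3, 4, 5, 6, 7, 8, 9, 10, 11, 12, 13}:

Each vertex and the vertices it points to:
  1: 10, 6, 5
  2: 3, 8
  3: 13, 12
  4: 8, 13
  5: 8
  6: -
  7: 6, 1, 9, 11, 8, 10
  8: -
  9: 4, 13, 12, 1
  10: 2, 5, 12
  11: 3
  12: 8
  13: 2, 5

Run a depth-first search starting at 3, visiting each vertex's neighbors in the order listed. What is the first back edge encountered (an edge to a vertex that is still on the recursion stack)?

2→3

DFS from 3 (visiting each vertex's neighbors in the order listed); mark gray on enter, black on exit:
3 gray
  13 gray
    2 gray
      2→3: 3 is gray → back edge
First back edge: 2 → 3.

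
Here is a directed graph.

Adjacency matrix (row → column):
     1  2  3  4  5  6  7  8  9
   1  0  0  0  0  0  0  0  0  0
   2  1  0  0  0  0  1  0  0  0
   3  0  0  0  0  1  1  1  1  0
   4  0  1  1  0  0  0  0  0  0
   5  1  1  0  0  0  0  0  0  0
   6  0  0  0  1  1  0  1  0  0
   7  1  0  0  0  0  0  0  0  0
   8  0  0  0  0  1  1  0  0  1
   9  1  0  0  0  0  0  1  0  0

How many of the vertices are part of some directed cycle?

6

A vertex is on a directed cycle iff it belongs to a strongly connected component of size ≥ 2 (or has a self-loop).
The vertices on cycles are {2, 3, 4, 5, 6, 8} — 6 in total.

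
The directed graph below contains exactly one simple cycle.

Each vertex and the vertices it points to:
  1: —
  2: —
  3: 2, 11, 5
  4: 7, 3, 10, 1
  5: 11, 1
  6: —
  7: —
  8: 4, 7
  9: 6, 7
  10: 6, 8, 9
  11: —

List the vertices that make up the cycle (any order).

4, 8, 10

DFS with gray/black marking from 4:
4 gray
  7 gray
  7 black
  3 gray
    2 gray
    2 black
    11 gray
    11 black
    5 gray
      5→11: 11 black — skip
      1 gray
      1 black
    5 black
  3 black
  10 gray
    6 gray
    6 black
    8 gray
      8→4: 4 is gray → back edge
Back edge closes the cycle 4 → 10 → 8 → 4; its vertices are {4, 8, 10}.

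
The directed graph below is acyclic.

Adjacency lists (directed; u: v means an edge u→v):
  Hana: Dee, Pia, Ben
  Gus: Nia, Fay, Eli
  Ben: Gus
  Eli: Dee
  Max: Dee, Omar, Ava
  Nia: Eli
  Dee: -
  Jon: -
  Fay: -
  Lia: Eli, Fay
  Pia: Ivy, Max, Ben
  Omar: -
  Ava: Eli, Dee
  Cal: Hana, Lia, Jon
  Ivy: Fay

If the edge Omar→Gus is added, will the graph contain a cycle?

Adding Omar→Gus creates a cycle iff Gus can already reach Omar.
Explore from Gus: no path reaches Omar. The graph stays acyclic.

No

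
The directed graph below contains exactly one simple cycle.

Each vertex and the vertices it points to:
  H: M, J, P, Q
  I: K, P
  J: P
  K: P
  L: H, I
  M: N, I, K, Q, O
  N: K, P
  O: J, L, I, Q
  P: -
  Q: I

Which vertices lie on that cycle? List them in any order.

H, L, M, O

DFS with gray/black marking from L:
L gray
  H gray
    M gray
      N gray
        K gray
          P gray
          P black
        K black
        N→P: P black — skip
      N black
      I gray
        I→K: K black — skip
        I→P: P black — skip
      I black
      M→K: K black — skip
      Q gray
        Q→I: I black — skip
      Q black
      O gray
        J gray
          J→P: P black — skip
        J black
        O→L: L is gray → back edge
Back edge closes the cycle L → H → M → O → L; its vertices are {H, L, M, O}.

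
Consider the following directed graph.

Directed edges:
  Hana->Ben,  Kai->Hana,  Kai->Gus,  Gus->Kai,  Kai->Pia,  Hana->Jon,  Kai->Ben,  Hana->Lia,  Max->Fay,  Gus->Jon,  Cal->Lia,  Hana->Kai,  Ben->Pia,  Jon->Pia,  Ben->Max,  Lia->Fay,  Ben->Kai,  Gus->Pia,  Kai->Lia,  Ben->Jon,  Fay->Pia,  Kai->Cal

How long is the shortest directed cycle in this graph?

For each vertex v, BFS finds the shortest path from v back to v.
The shortest such closed walk is Kai → Hana → Kai, length 2.

2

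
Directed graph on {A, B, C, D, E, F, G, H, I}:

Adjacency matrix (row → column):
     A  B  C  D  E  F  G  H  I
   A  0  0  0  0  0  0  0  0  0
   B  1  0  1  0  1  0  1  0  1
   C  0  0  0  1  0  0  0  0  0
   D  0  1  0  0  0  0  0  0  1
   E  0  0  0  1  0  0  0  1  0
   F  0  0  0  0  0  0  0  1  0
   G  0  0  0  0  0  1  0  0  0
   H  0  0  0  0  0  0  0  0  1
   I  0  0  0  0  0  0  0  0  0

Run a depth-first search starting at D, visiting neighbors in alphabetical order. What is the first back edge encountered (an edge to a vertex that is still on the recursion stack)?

C->D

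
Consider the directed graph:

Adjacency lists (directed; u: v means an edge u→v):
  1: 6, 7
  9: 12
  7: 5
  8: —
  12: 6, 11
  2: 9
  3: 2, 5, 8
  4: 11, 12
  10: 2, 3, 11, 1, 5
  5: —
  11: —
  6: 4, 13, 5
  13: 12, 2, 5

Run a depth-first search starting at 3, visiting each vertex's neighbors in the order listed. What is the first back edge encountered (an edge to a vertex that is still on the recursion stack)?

DFS from 3 (visiting each vertex's neighbors in the order listed); mark gray on enter, black on exit:
3 gray
  2 gray
    9 gray
      12 gray
        6 gray
          4 gray
            11 gray
            11 black
            4→12: 12 is gray → back edge
First back edge: 4 → 12.

4->12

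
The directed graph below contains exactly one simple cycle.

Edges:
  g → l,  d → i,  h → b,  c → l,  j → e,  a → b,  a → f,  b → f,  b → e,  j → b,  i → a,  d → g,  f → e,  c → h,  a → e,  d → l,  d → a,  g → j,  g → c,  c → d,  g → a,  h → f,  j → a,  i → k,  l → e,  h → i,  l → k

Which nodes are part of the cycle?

DFS with gray/black marking from g:
g gray
  c gray
    l gray
      e gray
      e black
      k gray
      k black
    l black
    h gray
      i gray
        a gray
          f gray
            f→e: e black — skip
          f black
          a→e: e black — skip
          b gray
            b→f: f black — skip
            b→e: e black — skip
          b black
        a black
        i→k: k black — skip
      i black
      h→f: f black — skip
      h→b: b black — skip
    h black
    d gray
      d→a: a black — skip
      d→l: l black — skip
      d→g: g is gray → back edge
Back edge closes the cycle g → c → d → g; its vertices are {c, d, g}.

c, d, g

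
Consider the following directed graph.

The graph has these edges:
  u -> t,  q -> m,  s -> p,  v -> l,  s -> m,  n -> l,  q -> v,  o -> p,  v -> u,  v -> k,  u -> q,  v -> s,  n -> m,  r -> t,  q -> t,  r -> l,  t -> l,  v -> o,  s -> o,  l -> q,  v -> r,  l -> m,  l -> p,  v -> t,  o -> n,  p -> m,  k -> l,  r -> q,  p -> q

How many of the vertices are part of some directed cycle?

11

A vertex is on a directed cycle iff it belongs to a strongly connected component of size ≥ 2 (or has a self-loop).
The vertices on cycles are {k, l, n, o, p, q, r, s, t, u, v} — 11 in total.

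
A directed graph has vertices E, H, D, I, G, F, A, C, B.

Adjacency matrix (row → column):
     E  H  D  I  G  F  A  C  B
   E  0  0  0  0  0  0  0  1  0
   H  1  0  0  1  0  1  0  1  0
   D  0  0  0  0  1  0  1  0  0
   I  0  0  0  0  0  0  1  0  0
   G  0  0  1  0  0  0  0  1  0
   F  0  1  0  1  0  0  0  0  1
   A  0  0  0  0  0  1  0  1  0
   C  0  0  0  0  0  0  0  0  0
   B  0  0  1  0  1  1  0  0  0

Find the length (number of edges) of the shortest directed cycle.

2

For each vertex v, BFS finds the shortest path from v back to v.
The shortest such closed walk is F → B → F, length 2.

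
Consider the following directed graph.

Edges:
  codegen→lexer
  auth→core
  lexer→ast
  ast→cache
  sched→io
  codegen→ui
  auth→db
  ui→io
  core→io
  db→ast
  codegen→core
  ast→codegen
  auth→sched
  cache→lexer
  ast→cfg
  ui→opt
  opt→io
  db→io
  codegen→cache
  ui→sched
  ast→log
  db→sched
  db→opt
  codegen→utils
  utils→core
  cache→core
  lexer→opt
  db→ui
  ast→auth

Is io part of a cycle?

No

io lies on a cycle iff there is a path from io back to itself.
Exploring from io, it never reaches itself; equivalently, its strongly connected component is a singleton.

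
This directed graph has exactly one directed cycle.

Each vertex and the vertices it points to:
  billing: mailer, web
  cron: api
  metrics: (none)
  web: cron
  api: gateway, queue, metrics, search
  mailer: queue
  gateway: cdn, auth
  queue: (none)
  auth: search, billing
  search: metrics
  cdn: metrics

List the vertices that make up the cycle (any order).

api, web, auth, cron, billing, gateway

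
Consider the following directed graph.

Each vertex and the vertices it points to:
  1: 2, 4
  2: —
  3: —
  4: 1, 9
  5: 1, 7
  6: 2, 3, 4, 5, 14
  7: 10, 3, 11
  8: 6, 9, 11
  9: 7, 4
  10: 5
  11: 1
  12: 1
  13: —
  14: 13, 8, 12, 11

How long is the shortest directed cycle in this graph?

2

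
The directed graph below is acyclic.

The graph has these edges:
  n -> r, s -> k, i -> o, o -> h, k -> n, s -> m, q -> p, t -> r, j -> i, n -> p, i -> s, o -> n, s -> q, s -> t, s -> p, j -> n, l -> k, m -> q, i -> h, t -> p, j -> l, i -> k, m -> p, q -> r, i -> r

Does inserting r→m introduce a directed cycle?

Yes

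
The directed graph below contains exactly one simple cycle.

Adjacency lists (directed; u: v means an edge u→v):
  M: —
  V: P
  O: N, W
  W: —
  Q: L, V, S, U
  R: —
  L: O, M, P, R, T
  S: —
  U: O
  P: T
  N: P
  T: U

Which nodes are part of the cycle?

N, O, P, T, U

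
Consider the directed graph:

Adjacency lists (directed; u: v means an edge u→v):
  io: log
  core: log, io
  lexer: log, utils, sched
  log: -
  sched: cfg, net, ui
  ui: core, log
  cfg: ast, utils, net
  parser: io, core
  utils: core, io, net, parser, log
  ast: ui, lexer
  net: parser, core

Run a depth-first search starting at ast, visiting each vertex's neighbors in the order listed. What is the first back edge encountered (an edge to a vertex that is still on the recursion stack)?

cfg→ast

DFS from ast (visiting each vertex's neighbors in the order listed); mark gray on enter, black on exit:
ast gray
  ui gray
    core gray
      log gray
      log black
      io gray
        io→log: log black — skip
      io black
    core black
    ui→log: log black — skip
  ui black
  lexer gray
    lexer→log: log black — skip
    utils gray
      utils→core: core black — skip
      utils→io: io black — skip
      net gray
        parser gray
          parser→io: io black — skip
          parser→core: core black — skip
        parser black
        net→core: core black — skip
      net black
      utils→parser: parser black — skip
      utils→log: log black — skip
    utils black
    sched gray
      cfg gray
        cfg→ast: ast is gray → back edge
First back edge: cfg → ast.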